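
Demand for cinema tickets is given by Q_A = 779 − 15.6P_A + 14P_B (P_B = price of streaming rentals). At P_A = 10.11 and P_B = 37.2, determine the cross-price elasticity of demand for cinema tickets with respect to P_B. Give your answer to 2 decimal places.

0.46

At P_A = 10.11 and P_B = 37.2: Q_A = 1142.084.
∂Q_A/∂P_B = 14.
ε = (∂Q_A/∂P_B)(P_B/Q_A) = 14 × (37.2/1142.084) ≈ 0.46.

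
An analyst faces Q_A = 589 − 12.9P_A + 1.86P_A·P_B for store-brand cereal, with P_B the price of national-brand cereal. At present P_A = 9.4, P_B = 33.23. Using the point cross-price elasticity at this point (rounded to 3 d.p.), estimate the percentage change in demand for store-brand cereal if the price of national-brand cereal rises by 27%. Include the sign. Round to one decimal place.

15.0%

At P_A = 9.4, P_B = 33.23: Q_A = 1048.733.
∂Q_A/∂P_B = 1.86P_A = 17.4840.
ε = (∂Q_A/∂P_B)(P_B/Q_A) = 17.4840 × 33.23/1048.733 ≈ 0.554.
%ΔQ_A ≈ ε × %ΔP_B = 0.554 × (27%) = 15.0%.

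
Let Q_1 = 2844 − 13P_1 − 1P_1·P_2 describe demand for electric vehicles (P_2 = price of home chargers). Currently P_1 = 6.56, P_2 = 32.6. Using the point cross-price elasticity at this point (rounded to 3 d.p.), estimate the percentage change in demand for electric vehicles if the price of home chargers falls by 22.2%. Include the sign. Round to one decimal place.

At P_1 = 6.56, P_2 = 32.6: Q_1 = 2544.864.
∂Q_1/∂P_2 = -1P_1 = -6.5600.
ε = (∂Q_1/∂P_2)(P_2/Q_1) = -6.5600 × 32.6/2544.864 ≈ -0.084.
%ΔQ_1 ≈ ε × %ΔP_2 = -0.084 × (-22.2%) = 1.9%.

1.9%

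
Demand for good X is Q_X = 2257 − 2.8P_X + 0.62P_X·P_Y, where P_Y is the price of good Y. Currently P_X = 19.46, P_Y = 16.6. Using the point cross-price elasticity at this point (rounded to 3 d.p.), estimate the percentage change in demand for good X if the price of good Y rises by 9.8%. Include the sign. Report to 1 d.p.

At P_X = 19.46, P_Y = 16.6: Q_X = 2402.794.
∂Q_X/∂P_Y = 0.62P_X = 12.0652.
ε = (∂Q_X/∂P_Y)(P_Y/Q_X) = 12.0652 × 16.6/2402.794 ≈ 0.083.
%ΔQ_X ≈ ε × %ΔP_Y = 0.083 × (9.8%) = 0.8%.

0.8%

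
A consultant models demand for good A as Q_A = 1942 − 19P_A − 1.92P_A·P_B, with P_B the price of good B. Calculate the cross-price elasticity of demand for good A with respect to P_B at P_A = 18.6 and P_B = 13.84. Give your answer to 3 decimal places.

-0.452

At P_A = 18.6 and P_B = 13.84: Q_A = 1094.346.
∂Q_A/∂P_B = -1.92P_A = -1.92(18.6) = -35.7120.
ε = (∂Q_A/∂P_B)(P_B/Q_A) = -35.7120 × (13.84/1094.346) ≈ -0.452.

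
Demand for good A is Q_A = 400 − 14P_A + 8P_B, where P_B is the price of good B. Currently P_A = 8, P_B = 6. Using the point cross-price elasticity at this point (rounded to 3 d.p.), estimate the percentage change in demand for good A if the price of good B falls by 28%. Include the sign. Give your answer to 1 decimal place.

At P_A = 8, P_B = 6: Q_A = 336.
∂Q_A/∂P_B = 8.
ε = (∂Q_A/∂P_B)(P_B/Q_A) = 8.0000 × 6/336 ≈ 0.143.
%ΔQ_A ≈ ε × %ΔP_B = 0.143 × (-28%) = -4.0%.

-4.0%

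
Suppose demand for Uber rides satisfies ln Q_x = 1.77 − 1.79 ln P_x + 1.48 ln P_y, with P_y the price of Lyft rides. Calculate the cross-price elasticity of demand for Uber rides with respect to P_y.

1.48

In a log-linear (constant-elasticity) demand function, the coefficient on ln P_y is the cross-price elasticity.
ε = 1.48. Positive, so Uber rides and Lyft rides are substitutes.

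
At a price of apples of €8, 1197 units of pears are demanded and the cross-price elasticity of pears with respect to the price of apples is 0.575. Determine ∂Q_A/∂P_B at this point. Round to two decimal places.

ε = (∂Q_A/∂P_B)·(P_B/Q_A) ⇒ ∂Q_A/∂P_B = ε·Q_A/P_B = 0.575 × 1197/8 ≈ 86.03.

86.03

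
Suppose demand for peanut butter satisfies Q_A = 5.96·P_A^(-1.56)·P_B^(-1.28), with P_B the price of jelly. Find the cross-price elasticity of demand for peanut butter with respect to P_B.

In a log-linear (constant-elasticity) demand function, the coefficient on the exponent of P_B is the cross-price elasticity.
ε = -1.28. Negative, so peanut butter and jelly are complements.

-1.28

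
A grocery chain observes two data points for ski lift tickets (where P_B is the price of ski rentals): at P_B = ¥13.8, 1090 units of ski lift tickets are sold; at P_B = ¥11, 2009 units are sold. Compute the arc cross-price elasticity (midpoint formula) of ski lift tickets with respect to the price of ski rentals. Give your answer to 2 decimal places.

ΔQ_A = 2009 − 1090 = 919; ΔP_B = 11 − 13.8 = -2.8.
Midpoints: Q̄_A = 1549.5, P̄_B = 12.40.
ε = (ΔQ_A/Q̄_A)/(ΔP_B/P̄_B) = (919/1549.5)/(-2.8/12.40) ≈ -2.63.
ε < 0: ski lift tickets and ski rentals are complements.

-2.63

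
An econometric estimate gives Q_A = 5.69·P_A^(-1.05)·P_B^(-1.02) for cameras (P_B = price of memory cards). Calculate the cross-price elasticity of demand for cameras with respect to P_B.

In a log-linear (constant-elasticity) demand function, the coefficient on the exponent of P_B is the cross-price elasticity.
ε = -1.02. Negative, so cameras and memory cards are complements.

-1.02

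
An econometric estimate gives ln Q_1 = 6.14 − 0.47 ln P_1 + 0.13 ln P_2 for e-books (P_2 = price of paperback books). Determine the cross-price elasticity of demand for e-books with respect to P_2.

0.13

In a log-linear (constant-elasticity) demand function, the coefficient on ln P_2 is the cross-price elasticity.
ε = 0.13. Positive, so e-books and paperback books are substitutes.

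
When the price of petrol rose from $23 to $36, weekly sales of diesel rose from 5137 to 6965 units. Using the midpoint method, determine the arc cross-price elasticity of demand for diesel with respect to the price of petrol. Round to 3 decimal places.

0.686

ΔQ_A = 6965 − 5137 = 1828; ΔP_B = 36 − 23 = 13.
Midpoints: Q̄_A = 6051.0, P̄_B = 29.50.
ε = (ΔQ_A/Q̄_A)/(ΔP_B/P̄_B) = (1828/6051.0)/(13/29.50) ≈ 0.686.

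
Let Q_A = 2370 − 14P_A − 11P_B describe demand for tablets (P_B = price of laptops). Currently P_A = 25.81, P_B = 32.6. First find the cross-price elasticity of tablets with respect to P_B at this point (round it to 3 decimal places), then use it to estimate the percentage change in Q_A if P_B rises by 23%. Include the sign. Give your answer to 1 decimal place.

-5.0%

At P_A = 25.81, P_B = 32.6: Q_A = 1650.06.
∂Q_A/∂P_B = -11.
ε = (∂Q_A/∂P_B)(P_B/Q_A) = -11.0000 × 32.6/1650.06 ≈ -0.217.
%ΔQ_A ≈ ε × %ΔP_B = -0.217 × (23%) = -5.0%.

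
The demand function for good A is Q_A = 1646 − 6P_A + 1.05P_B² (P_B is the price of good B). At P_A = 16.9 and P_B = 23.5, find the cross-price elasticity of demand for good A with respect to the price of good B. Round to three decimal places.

0.546

At P_A = 16.9 and P_B = 23.5: Q_A = 2124.463.
∂Q_A/∂P_B = 2.1P_B = 2.1(23.5) = 49.3500.
ε = (∂Q_A/∂P_B)(P_B/Q_A) = 49.3500 × (23.5/2124.463) ≈ 0.546.
ε > 0: substitutes.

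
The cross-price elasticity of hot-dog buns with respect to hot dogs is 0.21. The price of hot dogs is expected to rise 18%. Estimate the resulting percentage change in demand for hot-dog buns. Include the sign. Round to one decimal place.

%ΔQ ≈ ε × %ΔP of hot dogs = 0.21 × (18%) = 3.8%.

3.8%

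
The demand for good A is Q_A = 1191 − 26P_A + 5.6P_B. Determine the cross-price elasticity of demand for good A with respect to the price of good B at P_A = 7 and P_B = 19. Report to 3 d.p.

0.095

At P_A = 7 and P_B = 19: Q_A = 1115.4.
∂Q_A/∂P_B = 5.6.
ε = (∂Q_A/∂P_B)(P_B/Q_A) = 5.6 × (19/1115.4) ≈ 0.095.
Since ε > 0, good A and good B are substitutes.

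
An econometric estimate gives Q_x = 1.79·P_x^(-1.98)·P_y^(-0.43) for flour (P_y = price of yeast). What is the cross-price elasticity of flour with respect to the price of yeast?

-0.43

In a log-linear (constant-elasticity) demand function, the coefficient on the exponent of P_y is the cross-price elasticity.
ε = -0.43. Negative, so flour and yeast are complements.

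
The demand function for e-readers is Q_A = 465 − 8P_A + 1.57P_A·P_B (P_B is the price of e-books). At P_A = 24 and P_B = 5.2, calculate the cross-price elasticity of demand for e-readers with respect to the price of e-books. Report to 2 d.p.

0.42

At P_A = 24 and P_B = 5.2: Q_A = 468.936.
∂Q_A/∂P_B = 1.57P_A = 1.57(24) = 37.6800.
ε = (∂Q_A/∂P_B)(P_B/Q_A) = 37.6800 × (5.2/468.936) ≈ 0.42.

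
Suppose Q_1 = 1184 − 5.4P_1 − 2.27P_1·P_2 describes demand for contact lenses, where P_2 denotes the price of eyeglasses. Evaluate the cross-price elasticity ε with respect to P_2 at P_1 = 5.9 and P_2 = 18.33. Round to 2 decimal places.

-0.27

At P_1 = 5.9 and P_2 = 18.33: Q_1 = 906.646.
∂Q_1/∂P_2 = -2.27P_1 = -2.27(5.9) = -13.3930.
ε = (∂Q_1/∂P_2)(P_2/Q_1) = -13.3930 × (18.33/906.646) ≈ -0.27.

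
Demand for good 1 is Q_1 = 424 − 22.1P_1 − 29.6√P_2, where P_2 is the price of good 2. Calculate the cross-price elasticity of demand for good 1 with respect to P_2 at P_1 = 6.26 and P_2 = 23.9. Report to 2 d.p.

At P_1 = 6.26 and P_2 = 23.9: Q_1 = 140.947.
∂Q_1/∂P_2 = -29.6/(2√P_2) = -29.6/(2√23.9) = -3.0274.
ε = (∂Q_1/∂P_2)(P_2/Q_1) = -3.0274 × (23.9/140.947) ≈ -0.51.

-0.51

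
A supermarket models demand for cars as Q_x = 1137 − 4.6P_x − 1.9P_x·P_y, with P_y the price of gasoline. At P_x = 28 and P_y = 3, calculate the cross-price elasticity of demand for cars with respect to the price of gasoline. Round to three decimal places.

-0.188

At P_x = 28 and P_y = 3: Q_x = 848.6.
∂Q_x/∂P_y = -1.9P_x = -1.9(28) = -53.2000.
ε = (∂Q_x/∂P_y)(P_y/Q_x) = -53.2000 × (3/848.6) ≈ -0.188.
ε < 0: complements.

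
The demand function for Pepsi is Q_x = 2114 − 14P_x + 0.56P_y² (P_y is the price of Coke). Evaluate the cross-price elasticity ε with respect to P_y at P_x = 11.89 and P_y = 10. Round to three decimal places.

At P_x = 11.89 and P_y = 10: Q_x = 2003.54.
∂Q_x/∂P_y = 1.12P_y = 1.12(10) = 11.2000.
ε = (∂Q_x/∂P_y)(P_y/Q_x) = 11.2000 × (10/2003.54) ≈ 0.056.
ε > 0: substitutes.

0.056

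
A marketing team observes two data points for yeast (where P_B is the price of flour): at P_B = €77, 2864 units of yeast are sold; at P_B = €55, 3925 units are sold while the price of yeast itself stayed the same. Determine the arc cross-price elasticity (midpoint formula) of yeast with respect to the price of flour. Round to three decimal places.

ΔQ_A = 3925 − 2864 = 1061; ΔP_B = 55 − 77 = -22.
Midpoints: Q̄_A = 3394.5, P̄_B = 66.00.
ε = (ΔQ_A/Q̄_A)/(ΔP_B/P̄_B) = (1061/3394.5)/(-22/66.00) ≈ -0.938.
ε < 0: yeast and flour are complements.

-0.938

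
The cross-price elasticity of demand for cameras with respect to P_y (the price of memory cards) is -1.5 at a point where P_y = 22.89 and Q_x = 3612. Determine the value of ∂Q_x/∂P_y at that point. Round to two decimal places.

-236.70

ε = (∂Q_x/∂P_y)·(P_y/Q_x) ⇒ ∂Q_x/∂P_y = ε·Q_x/P_y = -1.5 × 3612/22.89 ≈ -236.70.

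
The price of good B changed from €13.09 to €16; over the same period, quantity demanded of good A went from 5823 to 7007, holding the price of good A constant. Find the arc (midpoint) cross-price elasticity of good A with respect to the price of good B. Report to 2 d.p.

ΔQ_A = 7007 − 5823 = 1184; ΔP_B = 16 − 13.09 = 2.91.
Midpoints: Q̄_A = 6415.0, P̄_B = 14.54.
ε = (ΔQ_A/Q̄_A)/(ΔP_B/P̄_B) = (1184/6415.0)/(2.91/14.54) ≈ 0.92.
ε > 0: good A and good B are substitutes.

0.92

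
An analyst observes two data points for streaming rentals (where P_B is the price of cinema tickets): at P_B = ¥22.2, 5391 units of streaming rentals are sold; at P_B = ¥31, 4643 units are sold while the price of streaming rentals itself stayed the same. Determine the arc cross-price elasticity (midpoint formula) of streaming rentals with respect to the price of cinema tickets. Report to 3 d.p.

-0.451

ΔQ_A = 4643 − 5391 = -748; ΔP_B = 31 − 22.2 = 8.8.
Midpoints: Q̄_A = 5017.0, P̄_B = 26.60.
ε = (ΔQ_A/Q̄_A)/(ΔP_B/P̄_B) = (-748/5017.0)/(8.8/26.60) ≈ -0.451.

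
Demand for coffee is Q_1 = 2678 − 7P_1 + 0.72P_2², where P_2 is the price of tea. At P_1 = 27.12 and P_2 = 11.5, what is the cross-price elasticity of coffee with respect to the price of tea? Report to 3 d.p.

0.074

At P_1 = 27.12 and P_2 = 11.5: Q_1 = 2583.38.
∂Q_1/∂P_2 = 1.44P_2 = 1.44(11.5) = 16.5600.
ε = (∂Q_1/∂P_2)(P_2/Q_1) = 16.5600 × (11.5/2583.38) ≈ 0.074.
ε > 0: substitutes.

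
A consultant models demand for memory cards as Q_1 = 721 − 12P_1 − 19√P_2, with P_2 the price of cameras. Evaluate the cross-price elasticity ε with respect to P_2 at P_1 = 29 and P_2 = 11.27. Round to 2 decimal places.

-0.10

At P_1 = 29 and P_2 = 11.27: Q_1 = 309.215.
∂Q_1/∂P_2 = -19/(2√P_2) = -19/(2√11.27) = -2.8298.
ε = (∂Q_1/∂P_2)(P_2/Q_1) = -2.8298 × (11.27/309.215) ≈ -0.10.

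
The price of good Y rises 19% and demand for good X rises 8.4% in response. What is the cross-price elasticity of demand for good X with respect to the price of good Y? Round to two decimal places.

ε = (%ΔQ of good X) / (%ΔP of good Y) = (8.4%) / (19%) ≈ 0.44.
Positive cross-price elasticity: substitutes.

0.44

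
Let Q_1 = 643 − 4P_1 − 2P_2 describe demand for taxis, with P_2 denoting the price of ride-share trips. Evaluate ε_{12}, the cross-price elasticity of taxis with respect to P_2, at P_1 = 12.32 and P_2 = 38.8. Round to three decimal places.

-0.150

At P_1 = 12.32 and P_2 = 38.8: Q_1 = 516.12.
∂Q_1/∂P_2 = -2.
ε = (∂Q_1/∂P_2)(P_2/Q_1) = -2 × (38.8/516.12) ≈ -0.150.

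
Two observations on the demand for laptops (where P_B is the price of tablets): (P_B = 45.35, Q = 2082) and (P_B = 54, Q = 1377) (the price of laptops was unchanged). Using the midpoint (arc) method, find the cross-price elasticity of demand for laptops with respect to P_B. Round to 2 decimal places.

ΔQ_A = 1377 − 2082 = -705; ΔP_B = 54 − 45.35 = 8.65.
Midpoints: Q̄_A = 1729.5, P̄_B = 49.67.
ε = (ΔQ_A/Q̄_A)/(ΔP_B/P̄_B) = (-705/1729.5)/(8.65/49.67) ≈ -2.34.
ε < 0: laptops and tablets are complements.

-2.34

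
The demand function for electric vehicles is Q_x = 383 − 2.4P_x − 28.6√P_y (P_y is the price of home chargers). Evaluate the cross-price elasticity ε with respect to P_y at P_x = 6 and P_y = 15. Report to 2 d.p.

-0.21

At P_x = 6 and P_y = 15: Q_x = 257.833.
∂Q_x/∂P_y = -28.6/(2√P_y) = -28.6/(2√15) = -3.6922.
ε = (∂Q_x/∂P_y)(P_y/Q_x) = -3.6922 × (15/257.833) ≈ -0.21.
ε < 0: complements.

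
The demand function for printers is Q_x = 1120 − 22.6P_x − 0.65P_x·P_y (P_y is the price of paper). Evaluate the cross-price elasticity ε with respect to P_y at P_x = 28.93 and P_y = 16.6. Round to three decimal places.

-2.027

At P_x = 28.93 and P_y = 16.6: Q_x = 154.027.
∂Q_x/∂P_y = -0.65P_x = -0.65(28.93) = -18.8045.
ε = (∂Q_x/∂P_y)(P_y/Q_x) = -18.8045 × (16.6/154.027) ≈ -2.027.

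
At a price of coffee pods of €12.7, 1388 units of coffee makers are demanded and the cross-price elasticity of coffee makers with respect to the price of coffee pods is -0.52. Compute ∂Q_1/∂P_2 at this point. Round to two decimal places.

ε = (∂Q_1/∂P_2)·(P_2/Q_1) ⇒ ∂Q_1/∂P_2 = ε·Q_1/P_2 = -0.52 × 1388/12.7 ≈ -56.83.

-56.83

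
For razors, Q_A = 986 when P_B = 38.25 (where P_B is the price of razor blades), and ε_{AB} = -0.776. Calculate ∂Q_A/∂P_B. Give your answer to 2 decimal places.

-20.00

ε = (∂Q_A/∂P_B)·(P_B/Q_A) ⇒ ∂Q_A/∂P_B = ε·Q_A/P_B = -0.776 × 986/38.25 ≈ -20.00.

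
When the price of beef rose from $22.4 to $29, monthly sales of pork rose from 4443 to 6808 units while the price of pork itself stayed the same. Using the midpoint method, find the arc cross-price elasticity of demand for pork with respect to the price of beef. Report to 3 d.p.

1.637

ΔQ_A = 6808 − 4443 = 2365; ΔP_B = 29 − 22.4 = 6.6.
Midpoints: Q̄_A = 5625.5, P̄_B = 25.70.
ε = (ΔQ_A/Q̄_A)/(ΔP_B/P̄_B) = (2365/5625.5)/(6.6/25.70) ≈ 1.637.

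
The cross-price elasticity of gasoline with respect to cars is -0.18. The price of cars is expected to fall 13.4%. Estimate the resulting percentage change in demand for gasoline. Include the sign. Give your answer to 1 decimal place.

2.4%

%ΔQ ≈ ε × %ΔP of cars = -0.18 × (-13.4%) = 2.4%.
Demand for gasoline rises by about 2.4%.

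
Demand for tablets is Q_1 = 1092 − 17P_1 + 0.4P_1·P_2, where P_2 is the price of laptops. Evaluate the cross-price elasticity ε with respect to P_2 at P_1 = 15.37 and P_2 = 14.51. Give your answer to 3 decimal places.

At P_1 = 15.37 and P_2 = 14.51: Q_1 = 919.917.
∂Q_1/∂P_2 = 0.4P_1 = 0.4(15.37) = 6.1480.
ε = (∂Q_1/∂P_2)(P_2/Q_1) = 6.1480 × (14.51/919.917) ≈ 0.097.
ε > 0: substitutes.

0.097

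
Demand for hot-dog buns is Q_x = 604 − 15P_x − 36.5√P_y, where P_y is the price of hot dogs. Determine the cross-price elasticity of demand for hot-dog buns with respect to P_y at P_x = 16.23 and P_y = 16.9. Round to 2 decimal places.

At P_x = 16.23 and P_y = 16.9: Q_x = 210.500.
∂Q_x/∂P_y = -36.5/(2√P_y) = -36.5/(2√16.9) = -4.4394.
ε = (∂Q_x/∂P_y)(P_y/Q_x) = -4.4394 × (16.9/210.500) ≈ -0.36.

-0.36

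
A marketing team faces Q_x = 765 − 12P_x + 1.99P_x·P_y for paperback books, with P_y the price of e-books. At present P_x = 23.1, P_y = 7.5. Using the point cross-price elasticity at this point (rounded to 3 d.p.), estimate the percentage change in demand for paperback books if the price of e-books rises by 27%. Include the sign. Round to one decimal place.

At P_x = 23.1, P_y = 7.5: Q_x = 832.567.
∂Q_x/∂P_y = 1.99P_x = 45.9690.
ε = (∂Q_x/∂P_y)(P_y/Q_x) = 45.9690 × 7.5/832.567 ≈ 0.414.
%ΔQ_x ≈ ε × %ΔP_y = 0.414 × (27%) = 11.2%.

11.2%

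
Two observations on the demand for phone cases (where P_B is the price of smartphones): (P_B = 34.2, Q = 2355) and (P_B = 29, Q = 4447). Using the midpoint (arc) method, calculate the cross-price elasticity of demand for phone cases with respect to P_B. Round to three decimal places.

-3.738

ΔQ_A = 4447 − 2355 = 2092; ΔP_B = 29 − 34.2 = -5.2.
Midpoints: Q̄_A = 3401.0, P̄_B = 31.60.
ε = (ΔQ_A/Q̄_A)/(ΔP_B/P̄_B) = (2092/3401.0)/(-5.2/31.60) ≈ -3.738.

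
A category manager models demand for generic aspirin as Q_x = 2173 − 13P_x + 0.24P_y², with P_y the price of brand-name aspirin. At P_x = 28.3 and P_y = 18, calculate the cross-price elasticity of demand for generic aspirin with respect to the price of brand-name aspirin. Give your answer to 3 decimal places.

0.083

At P_x = 28.3 and P_y = 18: Q_x = 1882.86.
∂Q_x/∂P_y = 0.48P_y = 0.48(18) = 8.6400.
ε = (∂Q_x/∂P_y)(P_y/Q_x) = 8.6400 × (18/1882.86) ≈ 0.083.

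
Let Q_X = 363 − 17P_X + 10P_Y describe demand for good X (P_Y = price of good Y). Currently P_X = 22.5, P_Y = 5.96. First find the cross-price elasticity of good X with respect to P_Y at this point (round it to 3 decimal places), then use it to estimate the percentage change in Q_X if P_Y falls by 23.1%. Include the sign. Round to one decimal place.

At P_X = 22.5, P_Y = 5.96: Q_X = 40.1.
∂Q_X/∂P_Y = 10.
ε = (∂Q_X/∂P_Y)(P_Y/Q_X) = 10.0000 × 5.96/40.1 ≈ 1.486.
%ΔQ_X ≈ ε × %ΔP_Y = 1.486 × (-23.1%) = -34.3%.

-34.3%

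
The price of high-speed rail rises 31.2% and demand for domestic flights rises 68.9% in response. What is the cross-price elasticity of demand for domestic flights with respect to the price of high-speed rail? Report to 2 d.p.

ε = (%ΔQ of domestic flights) / (%ΔP of high-speed rail) = (68.9%) / (31.2%) ≈ 2.21.
Positive cross-price elasticity: substitutes.

2.21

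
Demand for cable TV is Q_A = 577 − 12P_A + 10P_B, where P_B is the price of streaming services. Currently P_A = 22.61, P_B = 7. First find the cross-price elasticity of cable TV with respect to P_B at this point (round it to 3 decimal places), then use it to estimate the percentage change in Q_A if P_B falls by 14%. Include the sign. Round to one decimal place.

At P_A = 22.61, P_B = 7: Q_A = 375.68.
∂Q_A/∂P_B = 10.
ε = (∂Q_A/∂P_B)(P_B/Q_A) = 10.0000 × 7/375.68 ≈ 0.186.
%ΔQ_A ≈ ε × %ΔP_B = 0.186 × (-14%) = -2.6%.

-2.6%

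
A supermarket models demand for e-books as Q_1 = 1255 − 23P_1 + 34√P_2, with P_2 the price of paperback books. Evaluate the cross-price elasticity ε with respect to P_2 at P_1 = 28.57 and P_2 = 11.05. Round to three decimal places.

0.079

At P_1 = 28.57 and P_2 = 11.05: Q_1 = 710.911.
∂Q_1/∂P_2 = 34/(2√P_2) = 34/(2√11.05) = 5.1141.
ε = (∂Q_1/∂P_2)(P_2/Q_1) = 5.1141 × (11.05/710.911) ≈ 0.079.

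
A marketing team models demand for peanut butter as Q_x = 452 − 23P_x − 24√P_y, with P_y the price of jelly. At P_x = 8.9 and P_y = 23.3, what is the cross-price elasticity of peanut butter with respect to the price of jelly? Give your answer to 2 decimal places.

At P_x = 8.9 and P_y = 23.3: Q_x = 131.452.
∂Q_x/∂P_y = -24/(2√P_y) = -24/(2√23.3) = -2.4860.
ε = (∂Q_x/∂P_y)(P_y/Q_x) = -2.4860 × (23.3/131.452) ≈ -0.44.
ε < 0: complements.

-0.44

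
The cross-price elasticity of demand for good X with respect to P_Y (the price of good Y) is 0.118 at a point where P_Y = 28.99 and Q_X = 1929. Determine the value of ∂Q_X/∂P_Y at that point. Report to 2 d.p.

ε = (∂Q_X/∂P_Y)·(P_Y/Q_X) ⇒ ∂Q_X/∂P_Y = ε·Q_X/P_Y = 0.118 × 1929/28.99 ≈ 7.85.

7.85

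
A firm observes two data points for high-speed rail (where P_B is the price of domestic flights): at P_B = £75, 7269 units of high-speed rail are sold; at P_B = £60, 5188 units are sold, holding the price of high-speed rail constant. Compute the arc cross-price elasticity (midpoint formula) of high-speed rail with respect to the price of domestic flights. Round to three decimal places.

1.503

ΔQ_A = 5188 − 7269 = -2081; ΔP_B = 60 − 75 = -15.
Midpoints: Q̄_A = 6228.5, P̄_B = 67.50.
ε = (ΔQ_A/Q̄_A)/(ΔP_B/P̄_B) = (-2081/6228.5)/(-15/67.50) ≈ 1.503.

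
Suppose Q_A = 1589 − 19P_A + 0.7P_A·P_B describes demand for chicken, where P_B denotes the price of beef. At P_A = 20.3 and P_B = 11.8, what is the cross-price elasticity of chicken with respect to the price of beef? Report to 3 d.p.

0.122

At P_A = 20.3 and P_B = 11.8: Q_A = 1370.978.
∂Q_A/∂P_B = 0.7P_A = 0.7(20.3) = 14.2100.
ε = (∂Q_A/∂P_B)(P_B/Q_A) = 14.2100 × (11.8/1370.978) ≈ 0.122.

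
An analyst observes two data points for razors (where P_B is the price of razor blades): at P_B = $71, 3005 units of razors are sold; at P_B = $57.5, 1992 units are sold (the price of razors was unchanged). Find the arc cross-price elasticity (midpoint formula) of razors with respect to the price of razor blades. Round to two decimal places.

1.93

ΔQ_A = 1992 − 3005 = -1013; ΔP_B = 57.5 − 71 = -13.5.
Midpoints: Q̄_A = 2498.5, P̄_B = 64.25.
ε = (ΔQ_A/Q̄_A)/(ΔP_B/P̄_B) = (-1013/2498.5)/(-13.5/64.25) ≈ 1.93.
ε > 0: razors and razor blades are substitutes.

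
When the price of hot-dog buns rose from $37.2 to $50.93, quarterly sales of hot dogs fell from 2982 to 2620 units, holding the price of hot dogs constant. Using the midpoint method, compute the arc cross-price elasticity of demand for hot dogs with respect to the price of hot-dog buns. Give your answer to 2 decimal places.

ΔQ_A = 2620 − 2982 = -362; ΔP_B = 50.93 − 37.2 = 13.73.
Midpoints: Q̄_A = 2801.0, P̄_B = 44.06.
ε = (ΔQ_A/Q̄_A)/(ΔP_B/P̄_B) = (-362/2801.0)/(13.73/44.06) ≈ -0.41.

-0.41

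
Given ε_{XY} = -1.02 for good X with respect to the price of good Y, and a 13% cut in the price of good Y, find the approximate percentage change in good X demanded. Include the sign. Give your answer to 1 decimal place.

%ΔQ ≈ ε × %ΔP of good Y = -1.02 × (-13%) = 13.3%.

13.3%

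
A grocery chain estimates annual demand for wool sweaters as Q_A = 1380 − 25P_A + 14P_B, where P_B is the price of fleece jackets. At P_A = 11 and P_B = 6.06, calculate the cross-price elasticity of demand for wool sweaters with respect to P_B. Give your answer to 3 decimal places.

At P_A = 11 and P_B = 6.06: Q_A = 1189.84.
∂Q_A/∂P_B = 14.
ε = (∂Q_A/∂P_B)(P_B/Q_A) = 14 × (6.06/1189.84) ≈ 0.071.

0.071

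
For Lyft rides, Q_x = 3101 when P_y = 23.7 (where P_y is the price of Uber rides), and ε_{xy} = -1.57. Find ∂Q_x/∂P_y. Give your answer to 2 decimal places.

-205.42

ε = (∂Q_x/∂P_y)·(P_y/Q_x) ⇒ ∂Q_x/∂P_y = ε·Q_x/P_y = -1.57 × 3101/23.7 ≈ -205.42.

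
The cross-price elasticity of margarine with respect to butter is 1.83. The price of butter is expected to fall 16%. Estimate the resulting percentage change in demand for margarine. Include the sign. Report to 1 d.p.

%ΔQ ≈ ε × %ΔP of butter = 1.83 × (-16%) = -29.3%.
Demand for margarine falls by about 29.3%.

-29.3%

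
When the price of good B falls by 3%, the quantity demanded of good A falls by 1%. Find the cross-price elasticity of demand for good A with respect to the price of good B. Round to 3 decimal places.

ε = (%ΔQ of good A) / (%ΔP of good B) = (-1%) / (-3%) ≈ 0.333.

0.333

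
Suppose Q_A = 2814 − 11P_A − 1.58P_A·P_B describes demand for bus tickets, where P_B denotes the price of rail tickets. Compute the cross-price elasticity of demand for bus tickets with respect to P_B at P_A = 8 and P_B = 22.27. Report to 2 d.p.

-0.12

At P_A = 8 and P_B = 22.27: Q_A = 2444.507.
∂Q_A/∂P_B = -1.58P_A = -1.58(8) = -12.6400.
ε = (∂Q_A/∂P_B)(P_B/Q_A) = -12.6400 × (22.27/2444.507) ≈ -0.12.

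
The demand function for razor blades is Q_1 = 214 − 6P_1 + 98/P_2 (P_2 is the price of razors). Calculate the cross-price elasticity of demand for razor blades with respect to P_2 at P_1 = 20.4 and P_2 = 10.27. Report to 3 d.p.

At P_1 = 20.4 and P_2 = 10.27: Q_1 = 101.142.
∂Q_1/∂P_2 = −98/P_2² = -0.9291.
ε = (∂Q_1/∂P_2)(P_2/Q_1) = -0.9291 × (10.27/101.142) ≈ -0.094.
ε < 0: complements.

-0.094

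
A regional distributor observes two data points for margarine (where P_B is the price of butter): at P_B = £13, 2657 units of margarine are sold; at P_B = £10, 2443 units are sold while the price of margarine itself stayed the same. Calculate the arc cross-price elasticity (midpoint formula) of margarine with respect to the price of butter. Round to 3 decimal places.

0.322

ΔQ_A = 2443 − 2657 = -214; ΔP_B = 10 − 13 = -3.
Midpoints: Q̄_A = 2550.0, P̄_B = 11.50.
ε = (ΔQ_A/Q̄_A)/(ΔP_B/P̄_B) = (-214/2550.0)/(-3/11.50) ≈ 0.322.
ε > 0: margarine and butter are substitutes.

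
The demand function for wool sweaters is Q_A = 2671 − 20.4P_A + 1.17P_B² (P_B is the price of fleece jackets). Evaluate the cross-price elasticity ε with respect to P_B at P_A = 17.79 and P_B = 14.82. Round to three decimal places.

At P_A = 17.79 and P_B = 14.82: Q_A = 2565.054.
∂Q_A/∂P_B = 2.34P_B = 2.34(14.82) = 34.6788.
ε = (∂Q_A/∂P_B)(P_B/Q_A) = 34.6788 × (14.82/2565.054) ≈ 0.200.
ε > 0: substitutes.

0.200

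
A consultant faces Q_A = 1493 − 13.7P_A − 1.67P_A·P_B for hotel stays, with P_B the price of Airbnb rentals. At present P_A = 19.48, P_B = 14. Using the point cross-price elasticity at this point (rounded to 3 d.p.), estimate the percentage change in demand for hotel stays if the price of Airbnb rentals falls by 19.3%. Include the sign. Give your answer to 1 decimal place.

11.4%

At P_A = 19.48, P_B = 14: Q_A = 770.682.
∂Q_A/∂P_B = -1.67P_A = -32.5316.
ε = (∂Q_A/∂P_B)(P_B/Q_A) = -32.5316 × 14/770.682 ≈ -0.591.
%ΔQ_A ≈ ε × %ΔP_B = -0.591 × (-19.3%) = 11.4%.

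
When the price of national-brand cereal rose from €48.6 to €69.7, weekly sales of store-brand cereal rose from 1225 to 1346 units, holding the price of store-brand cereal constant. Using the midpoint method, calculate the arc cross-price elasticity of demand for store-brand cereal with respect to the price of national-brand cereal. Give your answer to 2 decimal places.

0.26

ΔQ_A = 1346 − 1225 = 121; ΔP_B = 69.7 − 48.6 = 21.1.
Midpoints: Q̄_A = 1285.5, P̄_B = 59.15.
ε = (ΔQ_A/Q̄_A)/(ΔP_B/P̄_B) = (121/1285.5)/(21.1/59.15) ≈ 0.26.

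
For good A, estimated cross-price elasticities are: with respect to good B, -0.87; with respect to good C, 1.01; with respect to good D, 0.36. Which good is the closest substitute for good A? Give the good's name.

good C

Substitutes have ε > 0. Among the positive values, 1.01 (good C) is largest.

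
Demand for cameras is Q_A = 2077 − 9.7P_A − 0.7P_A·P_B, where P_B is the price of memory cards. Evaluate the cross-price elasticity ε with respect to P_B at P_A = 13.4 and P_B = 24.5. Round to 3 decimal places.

At P_A = 13.4 and P_B = 24.5: Q_A = 1717.21.
∂Q_A/∂P_B = -0.7P_A = -0.7(13.4) = -9.3800.
ε = (∂Q_A/∂P_B)(P_B/Q_A) = -9.3800 × (24.5/1717.21) ≈ -0.134.

-0.134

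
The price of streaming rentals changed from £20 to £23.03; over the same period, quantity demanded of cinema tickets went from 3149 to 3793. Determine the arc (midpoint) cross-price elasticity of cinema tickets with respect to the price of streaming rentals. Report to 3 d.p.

1.317

ΔQ_A = 3793 − 3149 = 644; ΔP_B = 23.03 − 20 = 3.03.
Midpoints: Q̄_A = 3471.0, P̄_B = 21.52.
ε = (ΔQ_A/Q̄_A)/(ΔP_B/P̄_B) = (644/3471.0)/(3.03/21.52) ≈ 1.317.
ε > 0: cinema tickets and streaming rentals are substitutes.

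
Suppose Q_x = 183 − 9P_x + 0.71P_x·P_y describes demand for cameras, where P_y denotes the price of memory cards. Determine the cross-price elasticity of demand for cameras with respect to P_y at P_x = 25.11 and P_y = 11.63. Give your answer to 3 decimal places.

1.262

At P_x = 25.11 and P_y = 11.63: Q_x = 164.351.
∂Q_x/∂P_y = 0.71P_x = 0.71(25.11) = 17.8281.
ε = (∂Q_x/∂P_y)(P_y/Q_x) = 17.8281 × (11.63/164.351) ≈ 1.262.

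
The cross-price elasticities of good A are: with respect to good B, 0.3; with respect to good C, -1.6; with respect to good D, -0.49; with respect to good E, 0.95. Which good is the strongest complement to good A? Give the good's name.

Complements have ε < 0. The most negative value is -1.6 (good C).

good C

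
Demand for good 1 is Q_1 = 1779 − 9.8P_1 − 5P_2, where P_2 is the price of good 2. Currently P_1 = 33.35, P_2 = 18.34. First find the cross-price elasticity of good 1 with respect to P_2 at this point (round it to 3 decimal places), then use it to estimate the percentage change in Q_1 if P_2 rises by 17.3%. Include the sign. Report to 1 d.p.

At P_1 = 33.35, P_2 = 18.34: Q_1 = 1360.47.
∂Q_1/∂P_2 = -5.
ε = (∂Q_1/∂P_2)(P_2/Q_1) = -5.0000 × 18.34/1360.47 ≈ -0.067.
%ΔQ_1 ≈ ε × %ΔP_2 = -0.067 × (17.3%) = -1.2%.

-1.2%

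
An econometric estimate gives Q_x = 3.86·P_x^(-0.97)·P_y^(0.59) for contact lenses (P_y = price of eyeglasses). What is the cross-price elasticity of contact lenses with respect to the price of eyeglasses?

0.59

In a log-linear (constant-elasticity) demand function, the coefficient on the exponent of P_y is the cross-price elasticity.
ε = 0.59. Positive, so contact lenses and eyeglasses are substitutes.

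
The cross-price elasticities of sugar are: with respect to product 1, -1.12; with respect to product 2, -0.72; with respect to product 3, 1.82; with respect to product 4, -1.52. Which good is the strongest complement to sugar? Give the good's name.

Complements have ε < 0. The most negative value is -1.52 (product 4).

product 4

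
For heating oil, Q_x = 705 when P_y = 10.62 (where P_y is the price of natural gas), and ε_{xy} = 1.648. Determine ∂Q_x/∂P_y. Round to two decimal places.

ε = (∂Q_x/∂P_y)·(P_y/Q_x) ⇒ ∂Q_x/∂P_y = ε·Q_x/P_y = 1.648 × 705/10.62 ≈ 109.40.

109.40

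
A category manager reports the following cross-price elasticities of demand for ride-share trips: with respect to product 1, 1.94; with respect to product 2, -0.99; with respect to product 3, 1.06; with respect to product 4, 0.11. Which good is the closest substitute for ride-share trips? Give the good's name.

product 1

Substitutes have ε > 0. Among the positive values, 1.94 (product 1) is largest.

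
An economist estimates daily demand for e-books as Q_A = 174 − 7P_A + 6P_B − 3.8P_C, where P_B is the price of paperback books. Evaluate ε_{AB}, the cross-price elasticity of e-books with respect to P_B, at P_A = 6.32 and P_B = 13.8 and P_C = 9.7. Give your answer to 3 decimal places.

0.471

At P_A = 6.32 and P_B = 13.8 and P_C = 9.7: Q_A = 175.7.
∂Q_A/∂P_B = 6.
ε = (∂Q_A/∂P_B)(P_B/Q_A) = 6 × (13.8/175.7) ≈ 0.471.
Since ε > 0, e-books and paperback books are substitutes.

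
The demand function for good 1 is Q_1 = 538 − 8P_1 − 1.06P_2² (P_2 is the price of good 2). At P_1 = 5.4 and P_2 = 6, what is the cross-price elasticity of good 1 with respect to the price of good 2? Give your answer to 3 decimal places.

-0.167

At P_1 = 5.4 and P_2 = 6: Q_1 = 456.64.
∂Q_1/∂P_2 = -2.12P_2 = -2.12(6) = -12.7200.
ε = (∂Q_1/∂P_2)(P_2/Q_1) = -12.7200 × (6/456.64) ≈ -0.167.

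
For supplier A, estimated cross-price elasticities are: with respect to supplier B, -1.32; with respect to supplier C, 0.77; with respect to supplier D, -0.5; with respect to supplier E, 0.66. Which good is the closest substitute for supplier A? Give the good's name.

supplier C

Substitutes have ε > 0. Among the positive values, 0.77 (supplier C) is largest.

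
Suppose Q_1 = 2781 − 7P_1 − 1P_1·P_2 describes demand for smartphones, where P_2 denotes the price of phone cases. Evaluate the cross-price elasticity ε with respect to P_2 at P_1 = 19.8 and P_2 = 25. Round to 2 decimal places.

At P_1 = 19.8 and P_2 = 25: Q_1 = 2147.4.
∂Q_1/∂P_2 = -1P_1 = -1(19.8) = -19.8000.
ε = (∂Q_1/∂P_2)(P_2/Q_1) = -19.8000 × (25/2147.4) ≈ -0.23.
ε < 0: complements.

-0.23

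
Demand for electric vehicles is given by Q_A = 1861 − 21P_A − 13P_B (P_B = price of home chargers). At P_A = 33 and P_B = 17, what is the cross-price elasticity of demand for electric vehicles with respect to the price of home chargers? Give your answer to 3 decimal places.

-0.233

At P_A = 33 and P_B = 17: Q_A = 947.
∂Q_A/∂P_B = -13.
ε = (∂Q_A/∂P_B)(P_B/Q_A) = -13 × (17/947) ≈ -0.233.
Since ε < 0, electric vehicles and home chargers are complements.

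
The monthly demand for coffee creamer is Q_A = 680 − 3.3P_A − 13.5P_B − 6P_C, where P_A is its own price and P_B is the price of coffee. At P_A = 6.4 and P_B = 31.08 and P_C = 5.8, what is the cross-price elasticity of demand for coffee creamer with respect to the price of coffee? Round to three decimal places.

At P_A = 6.4 and P_B = 31.08 and P_C = 5.8: Q_A = 204.5.
∂Q_A/∂P_B = -13.5.
ε = (∂Q_A/∂P_B)(P_B/Q_A) = -13.5 × (31.08/204.5) ≈ -2.052.
Since ε < 0, coffee creamer and coffee are complements.

-2.052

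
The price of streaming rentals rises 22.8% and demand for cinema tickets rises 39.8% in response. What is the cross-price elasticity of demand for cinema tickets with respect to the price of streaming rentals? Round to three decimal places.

1.746

ε = (%ΔQ of cinema tickets) / (%ΔP of streaming rentals) = (39.8%) / (22.8%) ≈ 1.746.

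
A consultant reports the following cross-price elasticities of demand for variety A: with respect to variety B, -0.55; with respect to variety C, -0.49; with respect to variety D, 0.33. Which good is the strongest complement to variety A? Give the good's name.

Complements have ε < 0. The most negative value is -0.55 (variety B).

variety B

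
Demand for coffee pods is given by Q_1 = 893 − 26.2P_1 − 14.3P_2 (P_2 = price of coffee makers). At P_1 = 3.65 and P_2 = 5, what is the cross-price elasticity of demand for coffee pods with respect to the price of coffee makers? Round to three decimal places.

At P_1 = 3.65 and P_2 = 5: Q_1 = 725.87.
∂Q_1/∂P_2 = -14.3.
ε = (∂Q_1/∂P_2)(P_2/Q_1) = -14.3 × (5/725.87) ≈ -0.099.

-0.099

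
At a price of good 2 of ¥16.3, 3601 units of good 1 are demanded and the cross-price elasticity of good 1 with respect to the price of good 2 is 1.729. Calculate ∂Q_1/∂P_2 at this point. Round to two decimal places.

ε = (∂Q_1/∂P_2)·(P_2/Q_1) ⇒ ∂Q_1/∂P_2 = ε·Q_1/P_2 = 1.729 × 3601/16.3 ≈ 381.97.

381.97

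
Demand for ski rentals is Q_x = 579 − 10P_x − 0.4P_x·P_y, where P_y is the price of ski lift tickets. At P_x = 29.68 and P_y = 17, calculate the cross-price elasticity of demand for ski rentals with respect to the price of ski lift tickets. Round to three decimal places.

At P_x = 29.68 and P_y = 17: Q_x = 80.376.
∂Q_x/∂P_y = -0.4P_x = -0.4(29.68) = -11.8720.
ε = (∂Q_x/∂P_y)(P_y/Q_x) = -11.8720 × (17/80.376) ≈ -2.511.
ε < 0: complements.

-2.511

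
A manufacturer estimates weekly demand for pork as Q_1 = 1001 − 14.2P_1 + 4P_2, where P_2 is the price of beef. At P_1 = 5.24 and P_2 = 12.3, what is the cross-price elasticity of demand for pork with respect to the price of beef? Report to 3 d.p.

0.050

At P_1 = 5.24 and P_2 = 12.3: Q_1 = 975.792.
∂Q_1/∂P_2 = 4.
ε = (∂Q_1/∂P_2)(P_2/Q_1) = 4 × (12.3/975.792) ≈ 0.050.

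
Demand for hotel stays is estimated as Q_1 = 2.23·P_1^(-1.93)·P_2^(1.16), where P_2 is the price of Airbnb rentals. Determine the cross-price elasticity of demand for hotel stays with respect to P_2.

In a log-linear (constant-elasticity) demand function, the coefficient on the exponent of P_2 is the cross-price elasticity.
ε = 1.16. Positive, so hotel stays and Airbnb rentals are substitutes.

1.16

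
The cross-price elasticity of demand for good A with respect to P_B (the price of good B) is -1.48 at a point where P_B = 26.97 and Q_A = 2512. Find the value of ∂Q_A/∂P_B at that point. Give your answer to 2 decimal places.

ε = (∂Q_A/∂P_B)·(P_B/Q_A) ⇒ ∂Q_A/∂P_B = ε·Q_A/P_B = -1.48 × 2512/26.97 ≈ -137.85.

-137.85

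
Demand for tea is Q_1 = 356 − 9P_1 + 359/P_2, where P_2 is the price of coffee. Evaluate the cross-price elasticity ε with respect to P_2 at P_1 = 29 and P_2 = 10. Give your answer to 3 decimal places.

-0.274

At P_1 = 29 and P_2 = 10: Q_1 = 130.9.
∂Q_1/∂P_2 = −359/P_2² = -3.5900.
ε = (∂Q_1/∂P_2)(P_2/Q_1) = -3.5900 × (10/130.9) ≈ -0.274.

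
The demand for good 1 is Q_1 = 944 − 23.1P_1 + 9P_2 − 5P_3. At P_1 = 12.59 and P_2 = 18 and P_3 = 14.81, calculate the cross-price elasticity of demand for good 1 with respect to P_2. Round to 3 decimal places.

0.219

At P_1 = 12.59 and P_2 = 18 and P_3 = 14.81: Q_1 = 741.121.
∂Q_1/∂P_2 = 9.
ε = (∂Q_1/∂P_2)(P_2/Q_1) = 9 × (18/741.121) ≈ 0.219.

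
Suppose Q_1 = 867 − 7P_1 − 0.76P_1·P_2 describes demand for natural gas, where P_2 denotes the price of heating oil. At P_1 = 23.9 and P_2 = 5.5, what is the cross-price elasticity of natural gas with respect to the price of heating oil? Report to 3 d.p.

At P_1 = 23.9 and P_2 = 5.5: Q_1 = 599.798.
∂Q_1/∂P_2 = -0.76P_1 = -0.76(23.9) = -18.1640.
ε = (∂Q_1/∂P_2)(P_2/Q_1) = -18.1640 × (5.5/599.798) ≈ -0.167.

-0.167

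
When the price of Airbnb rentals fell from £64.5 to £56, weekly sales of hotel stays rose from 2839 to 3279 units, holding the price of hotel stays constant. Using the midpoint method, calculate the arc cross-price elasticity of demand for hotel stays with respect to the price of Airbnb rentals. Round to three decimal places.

-1.020

ΔQ_A = 3279 − 2839 = 440; ΔP_B = 56 − 64.5 = -8.5.
Midpoints: Q̄_A = 3059.0, P̄_B = 60.25.
ε = (ΔQ_A/Q̄_A)/(ΔP_B/P̄_B) = (440/3059.0)/(-8.5/60.25) ≈ -1.020.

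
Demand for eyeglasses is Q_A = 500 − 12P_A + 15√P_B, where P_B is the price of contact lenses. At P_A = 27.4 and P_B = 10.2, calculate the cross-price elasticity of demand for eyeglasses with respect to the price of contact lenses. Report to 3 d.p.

0.109

At P_A = 27.4 and P_B = 10.2: Q_A = 219.106.
∂Q_A/∂P_B = 15/(2√P_B) = 15/(2√10.2) = 2.3483.
ε = (∂Q_A/∂P_B)(P_B/Q_A) = 2.3483 × (10.2/219.106) ≈ 0.109.
ε > 0: substitutes.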